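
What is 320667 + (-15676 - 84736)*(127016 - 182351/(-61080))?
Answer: -194752201111903/15270 ≈ -1.2754e+10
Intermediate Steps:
320667 + (-15676 - 84736)*(127016 - 182351/(-61080)) = 320667 - 100412*(127016 - 182351*(-1/61080)) = 320667 - 100412*(127016 + 182351/61080) = 320667 - 100412*7758319631/61080 = 320667 - 194757097696993/15270 = -194752201111903/15270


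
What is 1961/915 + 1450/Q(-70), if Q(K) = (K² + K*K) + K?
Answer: 2040728/890295 ≈ 2.2922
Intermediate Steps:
Q(K) = K + 2*K² (Q(K) = (K² + K²) + K = 2*K² + K = K + 2*K²)
1961/915 + 1450/Q(-70) = 1961/915 + 1450/((-70*(1 + 2*(-70)))) = 1961*(1/915) + 1450/((-70*(1 - 140))) = 1961/915 + 1450/((-70*(-139))) = 1961/915 + 1450/9730 = 1961/915 + 1450*(1/9730) = 1961/915 + 145/973 = 2040728/890295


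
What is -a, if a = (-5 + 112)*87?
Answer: -9309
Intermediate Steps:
a = 9309 (a = 107*87 = 9309)
-a = -1*9309 = -9309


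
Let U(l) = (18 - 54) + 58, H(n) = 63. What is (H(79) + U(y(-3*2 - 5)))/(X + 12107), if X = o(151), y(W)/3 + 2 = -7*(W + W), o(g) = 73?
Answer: 17/2436 ≈ 0.0069787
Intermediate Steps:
y(W) = -6 - 42*W (y(W) = -6 + 3*(-7*(W + W)) = -6 + 3*(-14*W) = -6 - 42*W)
X = 73
U(l) = 22 (U(l) = -36 + 58 = 22)
(H(79) + U(y(-3*2 - 5)))/(X + 12107) = (63 + 22)/(73 + 12107) = 85/12180 = 85*(1/12180) = 17/2436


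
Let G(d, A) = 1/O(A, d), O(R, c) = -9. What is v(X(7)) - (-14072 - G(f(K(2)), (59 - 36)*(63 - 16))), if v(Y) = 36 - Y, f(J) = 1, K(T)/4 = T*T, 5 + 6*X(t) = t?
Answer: 126968/9 ≈ 14108.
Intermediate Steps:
X(t) = -⅚ + t/6
K(T) = 4*T² (K(T) = 4*(T*T) = 4*T²)
G(d, A) = -⅑ (G(d, A) = 1/(-9) = -⅑)
v(X(7)) - (-14072 - G(f(K(2)), (59 - 36)*(63 - 16))) = (36 - (-⅚ + (⅙)*7)) - (-14072 - 1*(-⅑)) = (36 - (-⅚ + 7/6)) - (-14072 + ⅑) = (36 - 1*⅓) - 1*(-126647/9) = (36 - ⅓) + 126647/9 = 107/3 + 126647/9 = 126968/9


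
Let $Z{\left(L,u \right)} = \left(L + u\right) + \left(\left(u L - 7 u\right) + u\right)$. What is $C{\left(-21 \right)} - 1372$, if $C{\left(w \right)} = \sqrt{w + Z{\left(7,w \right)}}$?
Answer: $-1372 + 2 i \sqrt{14} \approx -1372.0 + 7.4833 i$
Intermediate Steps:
$Z{\left(L,u \right)} = L - 5 u + L u$ ($Z{\left(L,u \right)} = \left(L + u\right) + \left(\left(L u - 7 u\right) + u\right) = \left(L + u\right) + \left(\left(- 7 u + L u\right) + u\right) = \left(L + u\right) + \left(- 6 u + L u\right) = L - 5 u + L u$)
$C{\left(w \right)} = \sqrt{7 + 3 w}$ ($C{\left(w \right)} = \sqrt{w + \left(7 - 5 w + 7 w\right)} = \sqrt{w + \left(7 + 2 w\right)} = \sqrt{7 + 3 w}$)
$C{\left(-21 \right)} - 1372 = \sqrt{7 + 3 \left(-21\right)} - 1372 = \sqrt{7 - 63} - 1372 = \sqrt{-56} - 1372 = 2 i \sqrt{14} - 1372 = -1372 + 2 i \sqrt{14}$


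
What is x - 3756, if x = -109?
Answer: -3865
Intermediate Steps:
x - 3756 = -109 - 3756 = -3865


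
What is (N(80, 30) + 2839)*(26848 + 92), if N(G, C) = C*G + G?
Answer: 143293860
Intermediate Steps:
N(G, C) = G + C*G
(N(80, 30) + 2839)*(26848 + 92) = (80*(1 + 30) + 2839)*(26848 + 92) = (80*31 + 2839)*26940 = (2480 + 2839)*26940 = 5319*26940 = 143293860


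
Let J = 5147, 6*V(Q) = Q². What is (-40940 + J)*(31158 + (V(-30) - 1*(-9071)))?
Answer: -1445285547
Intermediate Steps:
V(Q) = Q²/6
(-40940 + J)*(31158 + (V(-30) - 1*(-9071))) = (-40940 + 5147)*(31158 + ((⅙)*(-30)² - 1*(-9071))) = -35793*(31158 + ((⅙)*900 + 9071)) = -35793*(31158 + (150 + 9071)) = -35793*(31158 + 9221) = -35793*40379 = -1445285547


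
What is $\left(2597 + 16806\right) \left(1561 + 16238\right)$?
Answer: $345353997$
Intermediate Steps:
$\left(2597 + 16806\right) \left(1561 + 16238\right) = 19403 \cdot 17799 = 345353997$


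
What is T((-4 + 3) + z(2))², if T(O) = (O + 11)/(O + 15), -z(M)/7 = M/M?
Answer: 9/49 ≈ 0.18367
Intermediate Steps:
z(M) = -7 (z(M) = -7*M/M = -7*1 = -7)
T(O) = (11 + O)/(15 + O)
T((-4 + 3) + z(2))² = ((11 + ((-4 + 3) - 7))/(15 + ((-4 + 3) - 7)))² = ((11 + (-1 - 7))/(15 + (-1 - 7)))² = ((11 - 8)/(15 - 8))² = (3/7)² = 9/49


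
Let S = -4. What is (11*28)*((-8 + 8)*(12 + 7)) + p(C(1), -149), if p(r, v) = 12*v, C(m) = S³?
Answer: -1788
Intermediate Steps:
C(m) = -64 (C(m) = (-4)³ = -64)
(11*28)*((-8 + 8)*(12 + 7)) + p(C(1), -149) = (11*28)*((-8 + 8)*(12 + 7)) + 12*(-149) = 308*(0*19) - 1788 = 308*0 - 1788 = 0 - 1788 = -1788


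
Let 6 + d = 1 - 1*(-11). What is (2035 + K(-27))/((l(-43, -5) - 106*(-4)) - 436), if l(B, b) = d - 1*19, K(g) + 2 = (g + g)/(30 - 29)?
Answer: -1979/25 ≈ -79.160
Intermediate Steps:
d = 6 (d = -6 + (1 - 1*(-11)) = -6 + (1 + 11) = -6 + 12 = 6)
K(g) = -2 + 2*g (K(g) = -2 + (g + g)/(30 - 29) = -2 + (2*g)/1 = -2 + (2*g)*1 = -2 + 2*g)
l(B, b) = -13 (l(B, b) = 6 - 1*19 = 6 - 19 = -13)
(2035 + K(-27))/((l(-43, -5) - 106*(-4)) - 436) = (2035 + (-2 + 2*(-27)))/((-13 - 106*(-4)) - 436) = (2035 + (-2 - 54))/((-13 - 1*(-424)) - 436) = (2035 - 56)/((-13 + 424) - 436) = 1979/(411 - 436) = 1979/(-25) = 1979*(-1/25) = -1979/25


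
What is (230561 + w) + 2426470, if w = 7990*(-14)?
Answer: 2545171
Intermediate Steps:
w = -111860
(230561 + w) + 2426470 = (230561 - 111860) + 2426470 = 118701 + 2426470 = 2545171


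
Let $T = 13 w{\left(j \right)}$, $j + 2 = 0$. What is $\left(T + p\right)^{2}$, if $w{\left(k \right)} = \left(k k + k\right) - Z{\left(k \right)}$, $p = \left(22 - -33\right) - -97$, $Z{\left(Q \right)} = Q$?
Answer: $41616$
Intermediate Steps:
$j = -2$ ($j = -2 + 0 = -2$)
$p = 152$ ($p = \left(22 + 33\right) + 97 = 55 + 97 = 152$)
$w{\left(k \right)} = k^{2}$ ($w{\left(k \right)} = \left(k k + k\right) - k = \left(k^{2} + k\right) - k = \left(k + k^{2}\right) - k = k^{2}$)
$T = 52$ ($T = 13 \left(-2\right)^{2} = 13 \cdot 4 = 52$)
$\left(T + p\right)^{2} = \left(52 + 152\right)^{2} = 204^{2} = 41616$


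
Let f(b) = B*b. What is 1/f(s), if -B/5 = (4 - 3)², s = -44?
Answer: 1/220 ≈ 0.0045455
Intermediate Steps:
B = -5 (B = -5*(4 - 3)² = -5*1² = -5*1 = -5)
f(b) = -5*b
1/f(s) = 1/(-5*(-44)) = 1/220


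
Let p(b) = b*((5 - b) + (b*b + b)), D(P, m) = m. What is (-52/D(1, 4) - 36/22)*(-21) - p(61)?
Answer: -2496765/11 ≈ -2.2698e+5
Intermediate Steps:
p(b) = b*(5 + b²) (p(b) = b*((5 - b) + (b² + b)) = b*((5 - b) + (b + b²)) = b*(5 + b²))
(-52/D(1, 4) - 36/22)*(-21) - p(61) = (-52/4 - 36/22)*(-21) - 61*(5 + 61²) = (-52*¼ - 36*1/22)*(-21) - 61*(5 + 3721) = (-13 - 18/11)*(-21) - 61*3726 = -161/11*(-21) - 1*227286 = 3381/11 - 227286 = -2496765/11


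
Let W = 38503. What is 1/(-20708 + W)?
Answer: 1/17795 ≈ 5.6196e-5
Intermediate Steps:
1/(-20708 + W) = 1/(-20708 + 38503) = 1/17795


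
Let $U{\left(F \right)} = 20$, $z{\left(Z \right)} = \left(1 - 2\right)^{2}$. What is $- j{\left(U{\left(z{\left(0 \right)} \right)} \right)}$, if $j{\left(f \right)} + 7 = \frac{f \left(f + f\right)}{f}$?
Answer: $-33$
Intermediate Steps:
$z{\left(Z \right)} = 1$ ($z{\left(Z \right)} = \left(-1\right)^{2} = 1$)
$j{\left(f \right)} = -7 + 2 f$ ($j{\left(f \right)} = -7 + \frac{f \left(f + f\right)}{f} = -7 + \frac{f 2 f}{f} = -7 + \frac{2 f^{2}}{f} = -7 + 2 f$)
$- j{\left(U{\left(z{\left(0 \right)} \right)} \right)} = - (-7 + 2 \cdot 20) = - (-7 + 40) = \left(-1\right) 33 = -33$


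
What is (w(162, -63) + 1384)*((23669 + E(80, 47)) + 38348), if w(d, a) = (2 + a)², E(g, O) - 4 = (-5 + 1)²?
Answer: 316698885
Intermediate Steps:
E(g, O) = 20 (E(g, O) = 4 + (-5 + 1)² = 4 + (-4)² = 4 + 16 = 20)
(w(162, -63) + 1384)*((23669 + E(80, 47)) + 38348) = ((2 - 63)² + 1384)*((23669 + 20) + 38348) = ((-61)² + 1384)*(23689 + 38348) = (3721 + 1384)*62037 = 5105*62037 = 316698885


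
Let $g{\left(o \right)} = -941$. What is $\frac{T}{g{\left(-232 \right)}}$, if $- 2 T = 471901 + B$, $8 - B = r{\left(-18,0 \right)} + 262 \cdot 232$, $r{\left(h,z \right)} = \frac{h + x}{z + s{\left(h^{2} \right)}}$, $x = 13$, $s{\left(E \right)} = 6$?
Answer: $\frac{2466755}{11292} \approx 218.45$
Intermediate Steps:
$r{\left(h,z \right)} = \frac{13 + h}{6 + z}$ ($r{\left(h,z \right)} = \frac{h + 13}{z + 6} = \frac{13 + h}{6 + z}$)
$B = - \frac{364651}{6}$ ($B = 8 - \left(\frac{13 - 18}{6 + 0} + 262 \cdot 232\right) = 8 - \left(\frac{1}{6} \left(-5\right) + 60784\right) = 8 - \left(- \frac{5}{6} + 60784\right) = 8 - \frac{364699}{6} = - \frac{364651}{6} \approx -60775.0$)
$T = - \frac{2466755}{12}$ ($T = - \frac{471901 - \frac{364651}{6}}{2} = \left(- \frac{1}{2}\right) \frac{2466755}{6} = - \frac{2466755}{12} \approx -2.0556 \cdot 10^{5}$)
$\frac{T}{g{\left(-232 \right)}} = - \frac{2466755}{12 \left(-941\right)} = \left(- \frac{2466755}{12}\right) \left(- \frac{1}{941}\right) = \frac{2466755}{11292}$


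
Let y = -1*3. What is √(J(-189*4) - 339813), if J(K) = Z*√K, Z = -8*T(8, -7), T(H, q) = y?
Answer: 3*√(-37757 + 16*I*√21) ≈ 0.56601 + 582.94*I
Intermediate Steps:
y = -3
T(H, q) = -3
Z = 24 (Z = -8*(-3) = 24)
J(K) = 24*√K
√(J(-189*4) - 339813) = √(24*√(-189*4) - 339813) = √(24*√(-756) - 339813) = √(24*(6*I*√21) - 339813) = √(144*I*√21 - 339813) = √(-339813 + 144*I*√21)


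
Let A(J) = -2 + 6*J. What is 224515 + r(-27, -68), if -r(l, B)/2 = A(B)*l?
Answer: 202375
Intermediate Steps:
r(l, B) = -2*l*(-2 + 6*B) (r(l, B) = -2*(-2 + 6*B)*l = -2*l*(-2 + 6*B))
224515 + r(-27, -68) = 224515 + 4*(-27)*(1 - 3*(-68)) = 224515 + 4*(-27)*(1 + 204) = 224515 + 4*(-27)*205 = 224515 - 22140 = 202375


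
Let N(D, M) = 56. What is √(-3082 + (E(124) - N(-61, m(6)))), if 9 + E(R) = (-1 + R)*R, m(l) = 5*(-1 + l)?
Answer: 3*√1345 ≈ 110.02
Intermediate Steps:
m(l) = -5 + 5*l
E(R) = -9 + R*(-1 + R) (E(R) = -9 + (-1 + R)*R = -9 + R*(-1 + R))
√(-3082 + (E(124) - N(-61, m(6)))) = √(-3082 + ((-9 + 124² - 1*124) - 1*56)) = √(-3082 + ((-9 + 15376 - 124) - 56)) = √(-3082 + (15243 - 56)) = √(-3082 + 15187) = √12105 = 3*√1345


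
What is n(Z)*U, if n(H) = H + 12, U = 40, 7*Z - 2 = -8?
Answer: 3120/7 ≈ 445.71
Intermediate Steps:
Z = -6/7 (Z = 2/7 + (⅐)*(-8) = 2/7 - 8/7 = -6/7 ≈ -0.85714)
n(H) = 12 + H
n(Z)*U = (12 - 6/7)*40 = (78/7)*40 = 3120/7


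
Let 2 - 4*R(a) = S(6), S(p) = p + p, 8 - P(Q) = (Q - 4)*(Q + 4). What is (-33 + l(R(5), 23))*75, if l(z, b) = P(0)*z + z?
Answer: -14325/2 ≈ -7162.5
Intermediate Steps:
P(Q) = 8 - (-4 + Q)*(4 + Q) (P(Q) = 8 - (Q - 4)*(Q + 4) = 8 - (-4 + Q)*(4 + Q))
S(p) = 2*p
R(a) = -5/2 (R(a) = ½ - 6/2 = ½ - ¼*12 = ½ - 3 = -5/2)
l(z, b) = 25*z (l(z, b) = (24 - 1*0²)*z + z = (24 - 1*0)*z + z = (24 + 0)*z + z = 24*z + z = 25*z)
(-33 + l(R(5), 23))*75 = (-33 + 25*(-5/2))*75 = (-33 - 125/2)*75 = -191/2*75 = -14325/2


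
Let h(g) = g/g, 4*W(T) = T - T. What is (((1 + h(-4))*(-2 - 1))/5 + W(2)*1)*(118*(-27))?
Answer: 19116/5 ≈ 3823.2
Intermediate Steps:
W(T) = 0 (W(T) = (T - T)/4 = (¼)*0 = 0)
h(g) = 1
(((1 + h(-4))*(-2 - 1))/5 + W(2)*1)*(118*(-27)) = (((1 + 1)*(-2 - 1))/5 + 0*1)*(118*(-27)) = ((2*(-3))*(⅕) + 0)*(-3186) = (-6*⅕ + 0)*(-3186) = (-6/5 + 0)*(-3186) = -6/5*(-3186) = 19116/5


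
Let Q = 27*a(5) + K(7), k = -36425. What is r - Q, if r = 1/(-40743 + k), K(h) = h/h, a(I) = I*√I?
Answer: -77169/77168 - 135*√5 ≈ -302.87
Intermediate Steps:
a(I) = I^(3/2)
K(h) = 1
Q = 1 + 135*√5 (Q = 27*5^(3/2) + 1 = 27*(5*√5) + 1 = 135*√5 + 1 = 1 + 135*√5 ≈ 302.87)
r = -1/77168 (r = 1/(-40743 - 36425) = 1/(-77168) = -1/77168 ≈ -1.2959e-5)
r - Q = -1/77168 - (1 + 135*√5) = -1/77168 + (-1 - 135*√5) = -77169/77168 - 135*√5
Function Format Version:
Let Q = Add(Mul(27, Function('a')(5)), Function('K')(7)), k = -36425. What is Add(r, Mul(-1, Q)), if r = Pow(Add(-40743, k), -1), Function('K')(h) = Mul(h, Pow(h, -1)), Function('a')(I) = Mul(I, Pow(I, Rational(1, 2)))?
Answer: Add(Rational(-77169, 77168), Mul(-135, Pow(5, Rational(1, 2)))) ≈ -302.87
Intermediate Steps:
Function('a')(I) = Pow(I, Rational(3, 2))
Function('K')(h) = 1
Q = Add(1, Mul(135, Pow(5, Rational(1, 2)))) (Q = Add(Mul(27, Pow(5, Rational(3, 2))), 1) = Add(Mul(27, Mul(5, Pow(5, Rational(1, 2)))), 1) = Add(Mul(135, Pow(5, Rational(1, 2))), 1) = Add(1, Mul(135, Pow(5, Rational(1, 2)))) ≈ 302.87)
r = Rational(-1, 77168) (r = Pow(Add(-40743, -36425), -1) = Pow(-77168, -1) = Rational(-1, 77168) ≈ -1.2959e-5)
Add(r, Mul(-1, Q)) = Add(Rational(-1, 77168), Mul(-1, Add(1, Mul(135, Pow(5, Rational(1, 2)))))) = Add(Rational(-1, 77168), Add(-1, Mul(-135, Pow(5, Rational(1, 2))))) = Add(Rational(-77169, 77168), Mul(-135, Pow(5, Rational(1, 2))))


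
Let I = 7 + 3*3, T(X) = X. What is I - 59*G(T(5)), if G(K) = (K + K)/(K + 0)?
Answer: -102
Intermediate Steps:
G(K) = 2 (G(K) = (2*K)/K = 2)
I = 16 (I = 7 + 9 = 16)
I - 59*G(T(5)) = 16 - 59*2 = 16 - 118 = -102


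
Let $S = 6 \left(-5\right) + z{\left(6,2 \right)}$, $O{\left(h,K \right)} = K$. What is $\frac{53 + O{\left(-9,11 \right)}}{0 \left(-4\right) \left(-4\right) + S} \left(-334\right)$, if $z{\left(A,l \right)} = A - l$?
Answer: $\frac{10688}{13} \approx 822.15$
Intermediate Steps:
$S = -26$ ($S = 6 \left(-5\right) + \left(6 - 2\right) = -30 + \left(6 - 2\right) = -30 + 4 = -26$)
$\frac{53 + O{\left(-9,11 \right)}}{0 \left(-4\right) \left(-4\right) + S} \left(-334\right) = \frac{53 + 11}{0 \left(-4\right) \left(-4\right) - 26} \left(-334\right) = \frac{64}{0 \left(-4\right) - 26} \left(-334\right) = \frac{64}{0 - 26} \left(-334\right) = \frac{64}{-26} \left(-334\right) = 64 \left(- \frac{1}{26}\right) \left(-334\right) = \left(- \frac{32}{13}\right) \left(-334\right) = \frac{10688}{13}$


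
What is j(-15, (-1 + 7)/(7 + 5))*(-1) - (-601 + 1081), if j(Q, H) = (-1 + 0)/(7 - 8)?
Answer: -481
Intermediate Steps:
j(Q, H) = 1 (j(Q, H) = -1/(-1) = -1*(-1) = 1)
j(-15, (-1 + 7)/(7 + 5))*(-1) - (-601 + 1081) = 1*(-1) - (-601 + 1081) = -1 - 1*480 = -1 - 480 = -481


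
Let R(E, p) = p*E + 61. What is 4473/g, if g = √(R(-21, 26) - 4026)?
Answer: -4473*I*√4511/4511 ≈ -66.598*I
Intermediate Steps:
R(E, p) = 61 + E*p (R(E, p) = E*p + 61 = 61 + E*p)
g = I*√4511 (g = √((61 - 21*26) - 4026) = √((61 - 546) - 4026) = √(-485 - 4026) = √(-4511) = I*√4511 ≈ 67.164*I)
4473/g = 4473/((I*√4511)) = 4473*(-I*√4511/4511) = -4473*I*√4511/4511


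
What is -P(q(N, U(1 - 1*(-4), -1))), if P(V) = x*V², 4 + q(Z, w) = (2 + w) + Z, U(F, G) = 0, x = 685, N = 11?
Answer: -55485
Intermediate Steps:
q(Z, w) = -2 + Z + w (q(Z, w) = -4 + ((2 + w) + Z) = -4 + (2 + Z + w) = -2 + Z + w)
P(V) = 685*V²
-P(q(N, U(1 - 1*(-4), -1))) = -685*(-2 + 11 + 0)² = -685*9² = -685*81 = -1*55485 = -55485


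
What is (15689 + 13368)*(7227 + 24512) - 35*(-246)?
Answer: 922248733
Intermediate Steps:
(15689 + 13368)*(7227 + 24512) - 35*(-246) = 29057*31739 + 8610 = 922240123 + 8610 = 922248733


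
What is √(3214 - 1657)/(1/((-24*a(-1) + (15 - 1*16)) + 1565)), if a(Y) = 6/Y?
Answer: 5124*√173 ≈ 67396.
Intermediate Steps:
√(3214 - 1657)/(1/((-24*a(-1) + (15 - 1*16)) + 1565)) = √(3214 - 1657)/(1/((-144/(-1) + (15 - 1*16)) + 1565)) = √1557/(1/((-144*(-1) + (15 - 16)) + 1565)) = (3*√173)/(1/((-24*(-6) - 1) + 1565)) = (3*√173)/(1/((144 - 1) + 1565)) = (3*√173)/(1/(143 + 1565)) = (3*√173)/(1/1708) = (3*√173)*1708 = 5124*√173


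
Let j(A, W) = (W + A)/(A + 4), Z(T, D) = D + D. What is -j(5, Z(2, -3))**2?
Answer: -1/81 ≈ -0.012346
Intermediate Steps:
Z(T, D) = 2*D
j(A, W) = (A + W)/(4 + A)
-j(5, Z(2, -3))**2 = -((5 + 2*(-3))/(4 + 5))**2 = -((5 - 6)/9)**2 = -((1/9)*(-1))**2 = -(-1/9)**2 = -1*1/81 = -1/81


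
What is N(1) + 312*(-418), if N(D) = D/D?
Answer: -130415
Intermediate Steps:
N(D) = 1
N(1) + 312*(-418) = 1 + 312*(-418) = 1 - 130416 = -130415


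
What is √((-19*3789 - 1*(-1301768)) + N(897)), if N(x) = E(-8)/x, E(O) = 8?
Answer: √989489649369/897 ≈ 1109.0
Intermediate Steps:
N(x) = 8/x
√((-19*3789 - 1*(-1301768)) + N(897)) = √((-19*3789 - 1*(-1301768)) + 8/897) = √((-71991 + 1301768) + 8*(1/897)) = √(1229777 + 8/897) = √(1103109977/897) = √989489649369/897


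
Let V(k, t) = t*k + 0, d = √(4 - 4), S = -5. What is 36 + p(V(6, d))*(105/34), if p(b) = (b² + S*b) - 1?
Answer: 1119/34 ≈ 32.912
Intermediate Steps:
d = 0 (d = √0 = 0)
V(k, t) = k*t (V(k, t) = k*t + 0 = k*t)
p(b) = -1 + b² - 5*b (p(b) = (b² - 5*b) - 1 = -1 + b² - 5*b)
36 + p(V(6, d))*(105/34) = 36 + (-1 + (6*0)² - 30*0)*(105/34) = 36 + (-1 + 0² - 5*0)*(105*(1/34)) = 36 + (-1 + 0 + 0)*(105/34) = 36 - 1*105/34 = 36 - 105/34 = 1119/34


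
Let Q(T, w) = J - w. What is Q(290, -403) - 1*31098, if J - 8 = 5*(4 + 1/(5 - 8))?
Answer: -92006/3 ≈ -30669.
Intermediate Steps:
J = 79/3 (J = 8 + 5*(4 + 1/(5 - 8)) = 8 + 5*(4 + 1/(-3)) = 8 + 5*(4 - ⅓) = 8 + 5*(11/3) = 8 + 55/3 = 79/3 ≈ 26.333)
Q(T, w) = 79/3 - w
Q(290, -403) - 1*31098 = (79/3 - 1*(-403)) - 1*31098 = (79/3 + 403) - 31098 = 1288/3 - 31098 = -92006/3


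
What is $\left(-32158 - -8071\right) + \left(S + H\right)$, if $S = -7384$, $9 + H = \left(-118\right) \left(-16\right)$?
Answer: $-29592$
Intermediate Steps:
$H = 1879$ ($H = -9 - -1888 = -9 + 1888 = 1879$)
$\left(-32158 - -8071\right) + \left(S + H\right) = \left(-32158 - -8071\right) + \left(-7384 + 1879\right) = \left(-32158 + 8071\right) - 5505 = -24087 - 5505 = -29592$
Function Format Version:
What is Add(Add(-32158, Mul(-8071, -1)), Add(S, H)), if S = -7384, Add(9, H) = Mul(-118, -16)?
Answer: -29592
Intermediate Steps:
H = 1879 (H = Add(-9, Mul(-118, -16)) = Add(-9, 1888) = 1879)
Add(Add(-32158, Mul(-8071, -1)), Add(S, H)) = Add(Add(-32158, Mul(-8071, -1)), Add(-7384, 1879)) = Add(Add(-32158, 8071), -5505) = Add(-24087, -5505) = -29592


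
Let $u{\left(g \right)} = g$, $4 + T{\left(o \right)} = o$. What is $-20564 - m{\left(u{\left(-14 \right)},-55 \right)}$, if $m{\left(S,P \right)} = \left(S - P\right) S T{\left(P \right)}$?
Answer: $-54430$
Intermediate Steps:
$T{\left(o \right)} = -4 + o$
$m{\left(S,P \right)} = S \left(-4 + P\right) \left(S - P\right)$ ($m{\left(S,P \right)} = \left(S - P\right) S \left(-4 + P\right) = S \left(S - P\right) \left(-4 + P\right) = S \left(-4 + P\right) \left(S - P\right)$)
$-20564 - m{\left(u{\left(-14 \right)},-55 \right)} = -20564 - \left(-1\right) \left(-14\right) \left(-4 - 55\right) \left(-55 - -14\right) = -20564 - \left(-1\right) \left(-14\right) \left(-59\right) \left(-55 + 14\right) = -20564 - \left(-1\right) \left(-14\right) \left(-59\right) \left(-41\right) = -20564 - 33866 = -54430$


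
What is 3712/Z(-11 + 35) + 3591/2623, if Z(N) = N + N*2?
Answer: 1249391/23607 ≈ 52.925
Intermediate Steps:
Z(N) = 3*N (Z(N) = N + 2*N = 3*N)
3712/Z(-11 + 35) + 3591/2623 = 3712/((3*(-11 + 35))) + 3591/2623 = 3712/((3*24)) + 3591*(1/2623) = 3712/72 + 3591/2623 = 3712*(1/72) + 3591/2623 = 464/9 + 3591/2623 = 1249391/23607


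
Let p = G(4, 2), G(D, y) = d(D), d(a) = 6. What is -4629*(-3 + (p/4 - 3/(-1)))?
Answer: -13887/2 ≈ -6943.5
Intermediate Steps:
G(D, y) = 6
p = 6
-4629*(-3 + (p/4 - 3/(-1))) = -4629*(-3 + (6/4 - 3/(-1))) = -4629*(-3 + (6*(¼) - 3*(-1))) = -4629*(-3 + (3/2 + 3)) = -4629*(-3 + 9/2) = -4629*3/2 = -13887/2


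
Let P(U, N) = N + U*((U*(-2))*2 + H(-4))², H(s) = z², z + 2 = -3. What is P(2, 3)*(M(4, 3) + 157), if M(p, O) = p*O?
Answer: 98189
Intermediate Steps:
z = -5 (z = -2 - 3 = -5)
M(p, O) = O*p
H(s) = 25 (H(s) = (-5)² = 25)
P(U, N) = N + U*(25 - 4*U)² (P(U, N) = N + U*((U*(-2))*2 + 25)² = N + U*(-2*U*2 + 25)² = N + U*(-4*U + 25)² = N + U*(25 - 4*U)²)
P(2, 3)*(M(4, 3) + 157) = (3 + 2*(-25 + 4*2)²)*(3*4 + 157) = (3 + 2*(-25 + 8)²)*(12 + 157) = (3 + 2*(-17)²)*169 = (3 + 2*289)*169 = (3 + 578)*169 = 581*169 = 98189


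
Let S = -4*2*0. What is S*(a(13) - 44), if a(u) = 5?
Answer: 0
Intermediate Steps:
S = 0 (S = -8*0 = 0)
S*(a(13) - 44) = 0*(5 - 44) = 0*(-39) = 0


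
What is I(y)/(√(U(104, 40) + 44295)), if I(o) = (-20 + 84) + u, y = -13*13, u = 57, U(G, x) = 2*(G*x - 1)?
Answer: 11*√52613/4783 ≈ 0.52752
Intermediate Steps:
U(G, x) = -2 + 2*G*x (U(G, x) = 2*(-1 + G*x) = -2 + 2*G*x)
y = -169
I(o) = 121 (I(o) = (-20 + 84) + 57 = 64 + 57 = 121)
I(y)/(√(U(104, 40) + 44295)) = 121/(√((-2 + 2*104*40) + 44295)) = 121/(√((-2 + 8320) + 44295)) = 121/(√(8318 + 44295)) = 121/(√52613) = 121*(√52613/52613) = 11*√52613/4783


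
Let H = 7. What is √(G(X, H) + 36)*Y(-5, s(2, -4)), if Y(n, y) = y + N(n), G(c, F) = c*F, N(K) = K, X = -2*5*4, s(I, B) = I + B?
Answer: -14*I*√61 ≈ -109.34*I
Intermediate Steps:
s(I, B) = B + I
X = -40 (X = -10*4 = -40)
G(c, F) = F*c
Y(n, y) = n + y (Y(n, y) = y + n = n + y)
√(G(X, H) + 36)*Y(-5, s(2, -4)) = √(7*(-40) + 36)*(-5 + (-4 + 2)) = √(-280 + 36)*(-5 - 2) = √(-244)*(-7) = (2*I*√61)*(-7) = -14*I*√61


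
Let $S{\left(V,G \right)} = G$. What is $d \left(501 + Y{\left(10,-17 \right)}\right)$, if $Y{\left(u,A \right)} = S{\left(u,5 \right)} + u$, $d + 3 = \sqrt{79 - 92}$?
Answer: $-1548 + 516 i \sqrt{13} \approx -1548.0 + 1860.5 i$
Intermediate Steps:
$d = -3 + i \sqrt{13}$ ($d = -3 + \sqrt{79 - 92} = -3 + \sqrt{-13} = -3 + i \sqrt{13} \approx -3.0 + 3.6056 i$)
$Y{\left(u,A \right)} = 5 + u$
$d \left(501 + Y{\left(10,-17 \right)}\right) = \left(-3 + i \sqrt{13}\right) \left(501 + \left(5 + 10\right)\right) = \left(-3 + i \sqrt{13}\right) \left(501 + 15\right) = \left(-3 + i \sqrt{13}\right) 516 = -1548 + 516 i \sqrt{13}$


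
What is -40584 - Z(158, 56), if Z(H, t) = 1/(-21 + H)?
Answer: -5560009/137 ≈ -40584.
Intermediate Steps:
-40584 - Z(158, 56) = -40584 - 1/(-21 + 158) = -40584 - 1/137 = -5560009/137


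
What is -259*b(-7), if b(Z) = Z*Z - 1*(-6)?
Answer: -14245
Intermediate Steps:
b(Z) = 6 + Z**2 (b(Z) = Z**2 + 6 = 6 + Z**2)
-259*b(-7) = -259*(6 + (-7)**2) = -259*(6 + 49) = -259*55 = -14245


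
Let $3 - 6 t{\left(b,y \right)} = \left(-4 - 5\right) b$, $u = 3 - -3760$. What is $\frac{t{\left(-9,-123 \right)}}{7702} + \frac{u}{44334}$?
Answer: $\frac{7101571}{85365117} \approx 0.083191$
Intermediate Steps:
$u = 3763$ ($u = 3 + 3760 = 3763$)
$t{\left(b,y \right)} = \frac{1}{2} + \frac{3 b}{2}$ ($t{\left(b,y \right)} = \frac{1}{2} - \frac{\left(-4 - 5\right) b}{6} = \frac{1}{2} - \frac{\left(-9\right) b}{6} = \frac{1}{2} + \frac{3 b}{2}$)
$\frac{t{\left(-9,-123 \right)}}{7702} + \frac{u}{44334} = \frac{\frac{1}{2} + \frac{3}{2} \left(-9\right)}{7702} + \frac{3763}{44334} = \left(\frac{1}{2} - \frac{27}{2}\right) \frac{1}{7702} + 3763 \cdot \frac{1}{44334} = \left(-13\right) \frac{1}{7702} + \frac{3763}{44334} = - \frac{13}{7702} + \frac{3763}{44334} = \frac{7101571}{85365117}$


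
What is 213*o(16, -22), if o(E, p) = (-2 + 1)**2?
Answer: 213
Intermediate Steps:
o(E, p) = 1 (o(E, p) = (-1)**2 = 1)
213*o(16, -22) = 213*1 = 213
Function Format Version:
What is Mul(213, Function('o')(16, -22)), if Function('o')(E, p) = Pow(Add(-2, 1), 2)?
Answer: 213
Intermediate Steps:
Function('o')(E, p) = 1 (Function('o')(E, p) = Pow(-1, 2) = 1)
Mul(213, Function('o')(16, -22)) = Mul(213, 1) = 213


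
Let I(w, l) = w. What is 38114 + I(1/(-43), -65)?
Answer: 1638901/43 ≈ 38114.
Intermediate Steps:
38114 + I(1/(-43), -65) = 38114 + 1/(-43) = 38114 - 1/43 = 1638901/43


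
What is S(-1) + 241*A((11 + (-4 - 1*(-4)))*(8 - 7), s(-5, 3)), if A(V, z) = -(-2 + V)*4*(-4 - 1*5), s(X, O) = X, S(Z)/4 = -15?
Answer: 78024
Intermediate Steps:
S(Z) = -60 (S(Z) = 4*(-15) = -60)
A(V, z) = -72 + 36*V (A(V, z) = -(-8 + 4*V)*(-4 - 5) = -(-8 + 4*V)*(-9) = -(72 - 36*V) = -72 + 36*V)
S(-1) + 241*A((11 + (-4 - 1*(-4)))*(8 - 7), s(-5, 3)) = -60 + 241*(-72 + 36*((11 + (-4 - 1*(-4)))*(8 - 7))) = -60 + 241*(-72 + 36*((11 + (-4 + 4))*1)) = -60 + 241*(-72 + 36*((11 + 0)*1)) = -60 + 241*(-72 + 36*(11*1)) = -60 + 241*(-72 + 36*11) = -60 + 241*(-72 + 396) = -60 + 241*324 = -60 + 78084 = 78024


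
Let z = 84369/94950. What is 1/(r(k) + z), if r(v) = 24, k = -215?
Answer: 31650/787723 ≈ 0.040179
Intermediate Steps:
z = 28123/31650 (z = 84369*(1/94950) = 28123/31650 ≈ 0.88856)
1/(r(k) + z) = 1/(24 + 28123/31650) = 1/(787723/31650) = 31650/787723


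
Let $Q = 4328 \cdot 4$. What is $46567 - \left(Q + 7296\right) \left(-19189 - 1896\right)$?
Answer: $518906247$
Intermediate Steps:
$Q = 17312$
$46567 - \left(Q + 7296\right) \left(-19189 - 1896\right) = 46567 - \left(17312 + 7296\right) \left(-19189 - 1896\right) = 46567 - 24608 \left(-21085\right) = 46567 - -518859680 = 46567 + 518859680 = 518906247$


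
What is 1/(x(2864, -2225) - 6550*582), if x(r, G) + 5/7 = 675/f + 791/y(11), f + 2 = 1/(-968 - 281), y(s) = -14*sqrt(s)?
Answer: -116397989239840/443760126515106572959 + 156818914*sqrt(11)/443760126515106572959 ≈ -2.6230e-7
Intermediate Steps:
f = -2499/1249 (f = -2 + 1/(-968 - 281) = -2 + 1/(-1249) = -2 - 1/1249 = -2499/1249 ≈ -2.0008)
x(r, G) = -281620/833 - 113*sqrt(11)/22 (x(r, G) = -5/7 + (675/(-2499/1249) + 791/((-14*sqrt(11)))) = -5/7 + (675*(-1249/2499) + 791*(-sqrt(11)/154)) = -5/7 + (-281025/833 - 113*sqrt(11)/22) = -281620/833 - 113*sqrt(11)/22)
1/(x(2864, -2225) - 6550*582) = 1/((-281620/833 - 113*sqrt(11)/22) - 6550*582) = 1/((-281620/833 - 113*sqrt(11)/22) - 3812100) = 1/(-3175760920/833 - 113*sqrt(11)/22)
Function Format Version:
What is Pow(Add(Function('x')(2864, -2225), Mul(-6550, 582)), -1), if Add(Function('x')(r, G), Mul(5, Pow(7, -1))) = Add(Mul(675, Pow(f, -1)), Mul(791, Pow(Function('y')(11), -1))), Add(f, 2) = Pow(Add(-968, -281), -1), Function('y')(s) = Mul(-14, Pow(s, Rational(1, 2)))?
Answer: Add(Rational(-116397989239840, 443760126515106572959), Mul(Rational(156818914, 443760126515106572959), Pow(11, Rational(1, 2)))) ≈ -2.6230e-7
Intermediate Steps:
f = Rational(-2499, 1249) (f = Add(-2, Pow(Add(-968, -281), -1)) = Add(-2, Pow(-1249, -1)) = Add(-2, Rational(-1, 1249)) = Rational(-2499, 1249) ≈ -2.0008)
Function('x')(r, G) = Add(Rational(-281620, 833), Mul(Rational(-113, 22), Pow(11, Rational(1, 2)))) (Function('x')(r, G) = Add(Rational(-5, 7), Add(Mul(675, Pow(Rational(-2499, 1249), -1)), Mul(791, Pow(Mul(-14, Pow(11, Rational(1, 2))), -1)))) = Add(Rational(-5, 7), Add(Mul(675, Rational(-1249, 2499)), Mul(791, Mul(Rational(-1, 154), Pow(11, Rational(1, 2)))))) = Add(Rational(-5, 7), Add(Rational(-281025, 833), Mul(Rational(-113, 22), Pow(11, Rational(1, 2))))) = Add(Rational(-281620, 833), Mul(Rational(-113, 22), Pow(11, Rational(1, 2)))))
Pow(Add(Function('x')(2864, -2225), Mul(-6550, 582)), -1) = Pow(Add(Add(Rational(-281620, 833), Mul(Rational(-113, 22), Pow(11, Rational(1, 2)))), Mul(-6550, 582)), -1) = Pow(Add(Add(Rational(-281620, 833), Mul(Rational(-113, 22), Pow(11, Rational(1, 2)))), -3812100), -1) = Pow(Add(Rational(-3175760920, 833), Mul(Rational(-113, 22), Pow(11, Rational(1, 2)))), -1)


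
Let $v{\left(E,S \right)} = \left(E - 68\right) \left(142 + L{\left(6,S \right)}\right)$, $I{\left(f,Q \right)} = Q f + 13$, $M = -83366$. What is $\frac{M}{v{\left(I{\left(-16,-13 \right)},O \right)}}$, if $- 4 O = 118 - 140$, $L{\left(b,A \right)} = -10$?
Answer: $- \frac{41683}{10098} \approx -4.1278$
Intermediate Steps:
$I{\left(f,Q \right)} = 13 + Q f$
$O = \frac{11}{2}$ ($O = - \frac{118 - 140}{4} = \left(- \frac{1}{4}\right) \left(-22\right) = \frac{11}{2} \approx 5.5$)
$v{\left(E,S \right)} = -8976 + 132 E$ ($v{\left(E,S \right)} = \left(E - 68\right) \left(142 - 10\right) = \left(-68 + E\right) 132 = -8976 + 132 E$)
$\frac{M}{v{\left(I{\left(-16,-13 \right)},O \right)}} = - \frac{83366}{-8976 + 132 \left(13 - -208\right)} = - \frac{83366}{-8976 + 132 \left(13 + 208\right)} = - \frac{83366}{-8976 + 132 \cdot 221} = - \frac{83366}{-8976 + 29172} = - \frac{83366}{20196} = \left(-83366\right) \frac{1}{20196} = - \frac{41683}{10098}$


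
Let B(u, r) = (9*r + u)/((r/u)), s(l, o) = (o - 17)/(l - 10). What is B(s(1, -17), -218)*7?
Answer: 2097256/8829 ≈ 237.54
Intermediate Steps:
s(l, o) = (-17 + o)/(-10 + l)
B(u, r) = u*(u + 9*r)/r (B(u, r) = (u + 9*r)*(u/r) = u*(u + 9*r)/r)
B(s(1, -17), -218)*7 = (((-17 - 17)/(-10 + 1))*((-17 - 17)/(-10 + 1) + 9*(-218))/(-218))*7 = ((-34/(-9))*(-1/218)*(-34/(-9) - 1962))*7 = (-⅑*(-34)*(-1/218)*(-⅑*(-34) - 1962))*7 = ((34/9)*(-1/218)*(34/9 - 1962))*7 = ((34/9)*(-1/218)*(-17624/9))*7 = (299608/8829)*7 = 2097256/8829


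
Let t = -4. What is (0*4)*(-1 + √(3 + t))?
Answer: 0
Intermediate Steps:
(0*4)*(-1 + √(3 + t)) = (0*4)*(-1 + √(3 - 4)) = 0*(-1 + √(-1)) = 0*(-1 + I) = 0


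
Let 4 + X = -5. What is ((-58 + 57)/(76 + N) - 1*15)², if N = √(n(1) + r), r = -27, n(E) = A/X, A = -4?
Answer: 18*(-647953*I + 5705*√239)/(-51745*I + 456*√239) ≈ 225.39 - 0.026666*I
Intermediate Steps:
X = -9 (X = -4 - 5 = -9)
n(E) = 4/9 (n(E) = -4/(-9) = -4*(-⅑) = 4/9)
N = I*√239/3 (N = √(4/9 - 27) = √(-239/9) = I*√239/3 ≈ 5.1532*I)
((-58 + 57)/(76 + N) - 1*15)² = ((-58 + 57)/(76 + I*√239/3) - 1*15)² = (-1/(76 + I*√239/3) - 15)² = (-15 - 1/(76 + I*√239/3))²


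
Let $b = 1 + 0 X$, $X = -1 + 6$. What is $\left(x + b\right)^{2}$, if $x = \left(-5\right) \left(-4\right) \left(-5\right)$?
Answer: $9801$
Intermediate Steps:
$X = 5$
$b = 1$ ($b = 1 + 0 \cdot 5 = 1 + 0 = 1$)
$x = -100$ ($x = 20 \left(-5\right) = -100$)
$\left(x + b\right)^{2} = \left(-100 + 1\right)^{2} = \left(-99\right)^{2} = 9801$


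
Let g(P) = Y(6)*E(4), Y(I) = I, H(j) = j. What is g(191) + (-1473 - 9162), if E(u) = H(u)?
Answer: -10611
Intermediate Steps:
E(u) = u
g(P) = 24 (g(P) = 6*4 = 24)
g(191) + (-1473 - 9162) = 24 + (-1473 - 9162) = 24 - 10635 = -10611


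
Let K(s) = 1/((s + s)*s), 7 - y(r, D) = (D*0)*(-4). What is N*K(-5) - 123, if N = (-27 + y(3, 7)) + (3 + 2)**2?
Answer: -1229/10 ≈ -122.90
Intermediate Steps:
y(r, D) = 7 (y(r, D) = 7 - D*0*(-4) = 7 - 0*(-4) = 7 - 1*0 = 7 + 0 = 7)
N = 5 (N = (-27 + 7) + (3 + 2)**2 = -20 + 5**2 = -20 + 25 = 5)
K(s) = 1/(2*s**2) (K(s) = 1/(((2*s))*s) = (1/(2*s))/s = 1/(2*s**2))
N*K(-5) - 123 = 5*((1/2)/(-5)**2) - 123 = 5*((1/2)*(1/25)) - 123 = 5*(1/50) - 123 = 1/10 - 123 = -1229/10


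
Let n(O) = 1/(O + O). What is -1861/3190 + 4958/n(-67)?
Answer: -2119348541/3190 ≈ -6.6437e+5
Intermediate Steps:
n(O) = 1/(2*O)
-1861/3190 + 4958/n(-67) = -1861/3190 + 4958/(((1/2)/(-67))) = -1861*1/3190 + 4958/(((1/2)*(-1/67))) = -1861/3190 + 4958/(-1/134) = -1861/3190 + 4958*(-134) = -1861/3190 - 664372 = -2119348541/3190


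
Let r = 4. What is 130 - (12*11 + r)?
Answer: -6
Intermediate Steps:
130 - (12*11 + r) = 130 - (12*11 + 4) = 130 - (132 + 4) = 130 - 1*136 = 130 - 136 = -6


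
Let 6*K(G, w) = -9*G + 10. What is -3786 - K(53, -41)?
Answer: -22249/6 ≈ -3708.2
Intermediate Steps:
K(G, w) = 5/3 - 3*G/2 (K(G, w) = (-9*G + 10)/6 = (10 - 9*G)/6 = 5/3 - 3*G/2)
-3786 - K(53, -41) = -3786 - (5/3 - 3/2*53) = -3786 - (5/3 - 159/2) = -3786 - 1*(-467/6) = -3786 + 467/6 = -22249/6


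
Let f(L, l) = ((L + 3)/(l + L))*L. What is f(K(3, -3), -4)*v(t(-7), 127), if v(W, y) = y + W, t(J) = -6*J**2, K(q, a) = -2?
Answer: -167/3 ≈ -55.667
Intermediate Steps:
v(W, y) = W + y
f(L, l) = L*(3 + L)/(L + l) (f(L, l) = ((3 + L)/(L + l))*L = L*(3 + L)/(L + l))
f(K(3, -3), -4)*v(t(-7), 127) = (-2*(3 - 2)/(-2 - 4))*(-6*(-7)**2 + 127) = (-2*1/(-6))*(-6*49 + 127) = (-2*(-1/6)*1)*(-294 + 127) = (1/3)*(-167) = -167/3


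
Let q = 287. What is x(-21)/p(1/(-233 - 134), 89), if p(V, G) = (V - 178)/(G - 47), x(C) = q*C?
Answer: 92900178/65327 ≈ 1422.1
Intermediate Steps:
x(C) = 287*C
p(V, G) = (-178 + V)/(-47 + G)
x(-21)/p(1/(-233 - 134), 89) = (287*(-21))/(((-178 + 1/(-233 - 134))/(-47 + 89))) = -6027*42/(-178 + 1/(-367)) = -6027*42/(-178 - 1/367) = -6027/((1/42)*(-65327/367)) = -6027/(-65327/15414) = -6027*(-15414/65327) = 92900178/65327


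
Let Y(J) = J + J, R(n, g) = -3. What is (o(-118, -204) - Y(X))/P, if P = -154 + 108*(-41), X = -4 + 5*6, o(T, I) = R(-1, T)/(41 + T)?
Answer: 4001/352814 ≈ 0.011340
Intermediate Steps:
o(T, I) = -3/(41 + T)
X = 26 (X = -4 + 30 = 26)
Y(J) = 2*J
P = -4582 (P = -154 - 4428 = -4582)
(o(-118, -204) - Y(X))/P = (-3/(41 - 118) - 2*26)/(-4582) = (-3/(-77) - 1*52)*(-1/4582) = (-3*(-1/77) - 52)*(-1/4582) = (3/77 - 52)*(-1/4582) = -4001/77*(-1/4582) = 4001/352814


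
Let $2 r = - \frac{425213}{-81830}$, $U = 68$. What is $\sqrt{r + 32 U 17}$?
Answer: $\frac{\sqrt{5055537504055}}{11690} \approx 192.34$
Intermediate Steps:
$r = \frac{425213}{163660}$ ($r = \frac{\left(-425213\right) \frac{1}{-81830}}{2} = \frac{\left(-425213\right) \left(- \frac{1}{81830}\right)}{2} = \frac{1}{2} \cdot \frac{425213}{81830} = \frac{425213}{163660} \approx 2.5981$)
$\sqrt{r + 32 U 17} = \sqrt{\frac{425213}{163660} + 32 \cdot 68 \cdot 17} = \sqrt{\frac{425213}{163660} + 2176 \cdot 17} = \sqrt{\frac{425213}{163660} + 36992} = \sqrt{\frac{6054535933}{163660}} = \frac{\sqrt{5055537504055}}{11690}$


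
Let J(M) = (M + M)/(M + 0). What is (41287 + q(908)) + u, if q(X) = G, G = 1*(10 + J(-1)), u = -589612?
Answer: -548313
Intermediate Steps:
J(M) = 2 (J(M) = (2*M)/M = 2)
G = 12 (G = 1*(10 + 2) = 1*12 = 12)
q(X) = 12
(41287 + q(908)) + u = (41287 + 12) - 589612 = 41299 - 589612 = -548313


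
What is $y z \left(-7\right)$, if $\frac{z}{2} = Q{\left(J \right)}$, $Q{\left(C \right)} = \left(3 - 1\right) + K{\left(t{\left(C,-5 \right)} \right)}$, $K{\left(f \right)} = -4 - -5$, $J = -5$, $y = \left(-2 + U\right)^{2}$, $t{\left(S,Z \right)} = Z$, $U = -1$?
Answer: $-378$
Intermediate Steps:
$y = 9$ ($y = \left(-2 - 1\right)^{2} = \left(-3\right)^{2} = 9$)
$K{\left(f \right)} = 1$ ($K{\left(f \right)} = -4 + 5 = 1$)
$Q{\left(C \right)} = 3$ ($Q{\left(C \right)} = \left(3 - 1\right) + 1 = 2 + 1 = 3$)
$z = 6$ ($z = 2 \cdot 3 = 6$)
$y z \left(-7\right) = 9 \cdot 6 \left(-7\right) = 54 \left(-7\right) = -378$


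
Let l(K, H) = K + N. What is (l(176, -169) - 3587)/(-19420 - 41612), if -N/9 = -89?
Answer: 435/10172 ≈ 0.042764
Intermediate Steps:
N = 801 (N = -9*(-89) = 801)
l(K, H) = 801 + K (l(K, H) = K + 801 = 801 + K)
(l(176, -169) - 3587)/(-19420 - 41612) = ((801 + 176) - 3587)/(-19420 - 41612) = (977 - 3587)/(-61032) = -2610*(-1/61032) = 435/10172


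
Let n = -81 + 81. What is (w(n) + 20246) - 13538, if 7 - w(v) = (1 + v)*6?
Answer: 6709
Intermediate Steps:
n = 0
w(v) = 1 - 6*v (w(v) = 7 - (1 + v)*6 = 7 - (6 + 6*v) = 7 + (-6 - 6*v) = 1 - 6*v)
(w(n) + 20246) - 13538 = ((1 - 6*0) + 20246) - 13538 = ((1 + 0) + 20246) - 13538 = (1 + 20246) - 13538 = 20247 - 13538 = 6709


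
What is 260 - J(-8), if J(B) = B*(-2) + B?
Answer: 252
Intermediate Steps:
J(B) = -B (J(B) = -2*B + B = -B)
260 - J(-8) = 260 - (-1)*(-8) = 260 - 1*8 = 260 - 8 = 252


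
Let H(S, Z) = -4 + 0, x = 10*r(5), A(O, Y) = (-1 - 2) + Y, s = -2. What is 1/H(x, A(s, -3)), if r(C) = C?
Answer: -¼ ≈ -0.25000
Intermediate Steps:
A(O, Y) = -3 + Y
x = 50 (x = 10*5 = 50)
H(S, Z) = -4
1/H(x, A(s, -3)) = 1/(-4) = -¼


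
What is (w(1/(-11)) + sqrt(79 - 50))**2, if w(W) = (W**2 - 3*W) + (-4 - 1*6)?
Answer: 1807565/14641 - 2352*sqrt(29)/121 ≈ 18.782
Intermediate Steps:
w(W) = -10 + W**2 - 3*W (w(W) = (W**2 - 3*W) + (-4 - 6) = (W**2 - 3*W) - 10 = -10 + W**2 - 3*W)
(w(1/(-11)) + sqrt(79 - 50))**2 = ((-10 + (1/(-11))**2 - 3/(-11)) + sqrt(79 - 50))**2 = ((-10 + (-1/11)**2 - 3*(-1/11)) + sqrt(29))**2 = ((-10 + 1/121 + 3/11) + sqrt(29))**2 = (-1176/121 + sqrt(29))**2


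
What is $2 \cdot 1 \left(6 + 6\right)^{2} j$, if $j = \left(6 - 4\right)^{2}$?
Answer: $1152$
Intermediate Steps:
$j = 4$ ($j = 2^{2} = 4$)
$2 \cdot 1 \left(6 + 6\right)^{2} j = 2 \cdot 1 \left(6 + 6\right)^{2} \cdot 4 = 2 \cdot 12^{2} \cdot 4 = 2 \cdot 144 \cdot 4 = 288 \cdot 4 = 1152$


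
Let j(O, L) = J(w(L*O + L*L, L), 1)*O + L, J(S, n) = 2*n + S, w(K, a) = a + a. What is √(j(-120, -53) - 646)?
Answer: 3*√1309 ≈ 108.54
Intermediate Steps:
w(K, a) = 2*a
J(S, n) = S + 2*n
j(O, L) = L + O*(2 + 2*L) (j(O, L) = (2*L + 2*1)*O + L = (2*L + 2)*O + L = (2 + 2*L)*O + L = O*(2 + 2*L) + L = L + O*(2 + 2*L))
√(j(-120, -53) - 646) = √((-53 + 2*(-120)*(1 - 53)) - 646) = √((-53 + 2*(-120)*(-52)) - 646) = √((-53 + 12480) - 646) = √(12427 - 646) = √11781 = 3*√1309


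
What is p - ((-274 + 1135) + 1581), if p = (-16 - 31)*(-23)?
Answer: -1361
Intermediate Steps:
p = 1081 (p = -47*(-23) = 1081)
p - ((-274 + 1135) + 1581) = 1081 - ((-274 + 1135) + 1581) = 1081 - (861 + 1581) = 1081 - 1*2442 = 1081 - 2442 = -1361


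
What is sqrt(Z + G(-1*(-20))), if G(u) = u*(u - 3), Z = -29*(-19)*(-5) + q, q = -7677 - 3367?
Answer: I*sqrt(13459) ≈ 116.01*I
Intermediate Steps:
q = -11044
Z = -13799 (Z = -29*(-19)*(-5) - 11044 = 551*(-5) - 11044 = -2755 - 11044 = -13799)
G(u) = u*(-3 + u)
sqrt(Z + G(-1*(-20))) = sqrt(-13799 + (-1*(-20))*(-3 - 1*(-20))) = sqrt(-13799 + 20*(-3 + 20)) = sqrt(-13799 + 20*17) = sqrt(-13799 + 340) = sqrt(-13459) = I*sqrt(13459)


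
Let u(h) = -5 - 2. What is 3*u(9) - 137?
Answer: -158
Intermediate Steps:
u(h) = -7
3*u(9) - 137 = 3*(-7) - 137 = -21 - 137 = -158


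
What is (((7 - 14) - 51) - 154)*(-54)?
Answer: 11448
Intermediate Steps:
(((7 - 14) - 51) - 154)*(-54) = ((-7 - 51) - 154)*(-54) = (-58 - 154)*(-54) = -212*(-54) = 11448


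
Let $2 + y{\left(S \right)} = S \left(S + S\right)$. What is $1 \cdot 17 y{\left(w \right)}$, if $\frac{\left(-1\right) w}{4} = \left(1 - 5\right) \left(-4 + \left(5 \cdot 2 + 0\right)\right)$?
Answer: $313310$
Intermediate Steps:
$w = 96$ ($w = - 4 \left(1 - 5\right) \left(-4 + \left(5 \cdot 2 + 0\right)\right) = - 4 \left(- 4 \left(-4 + \left(10 + 0\right)\right)\right) = - 4 \left(- 4 \left(-4 + 10\right)\right) = - 4 \left(\left(-4\right) 6\right) = \left(-4\right) \left(-24\right) = 96$)
$y{\left(S \right)} = -2 + 2 S^{2}$ ($y{\left(S \right)} = -2 + S \left(S + S\right) = -2 + S 2 S = -2 + 2 S^{2}$)
$1 \cdot 17 y{\left(w \right)} = 1 \cdot 17 \left(-2 + 2 \cdot 96^{2}\right) = 17 \left(-2 + 2 \cdot 9216\right) = 17 \left(-2 + 18432\right) = 17 \cdot 18430 = 313310$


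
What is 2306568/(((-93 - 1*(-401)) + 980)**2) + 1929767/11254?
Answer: 201708343895/1166859736 ≈ 172.86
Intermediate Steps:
2306568/(((-93 - 1*(-401)) + 980)**2) + 1929767/11254 = 2306568/(((-93 + 401) + 980)**2) + 1929767*(1/11254) = 2306568/((308 + 980)**2) + 1929767/11254 = 2306568/(1288**2) + 1929767/11254 = 2306568/1658944 + 1929767/11254 = 2306568*(1/1658944) + 1929767/11254 = 288321/207368 + 1929767/11254 = 201708343895/1166859736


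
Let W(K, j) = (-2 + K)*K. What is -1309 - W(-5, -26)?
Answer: -1344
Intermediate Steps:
W(K, j) = K*(-2 + K)
-1309 - W(-5, -26) = -1309 - (-5)*(-2 - 5) = -1309 - (-5)*(-7) = -1309 - 1*35 = -1309 - 35 = -1344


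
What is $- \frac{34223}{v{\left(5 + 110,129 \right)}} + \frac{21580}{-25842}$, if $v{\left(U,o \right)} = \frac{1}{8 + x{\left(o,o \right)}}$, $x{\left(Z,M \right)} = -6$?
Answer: $- \frac{884401556}{12921} \approx -68447.0$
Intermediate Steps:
$v{\left(U,o \right)} = \frac{1}{2}$ ($v{\left(U,o \right)} = \frac{1}{8 - 6} = \frac{1}{2}$)
$- \frac{34223}{v{\left(5 + 110,129 \right)}} + \frac{21580}{-25842} = - 34223 \frac{1}{\frac{1}{2}} + \frac{21580}{-25842} = \left(-34223\right) 2 + 21580 \left(- \frac{1}{25842}\right) = -68446 - \frac{10790}{12921} = - \frac{884401556}{12921}$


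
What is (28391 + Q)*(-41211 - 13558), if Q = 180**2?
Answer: -3329462279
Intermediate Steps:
Q = 32400
(28391 + Q)*(-41211 - 13558) = (28391 + 32400)*(-41211 - 13558) = 60791*(-54769) = -3329462279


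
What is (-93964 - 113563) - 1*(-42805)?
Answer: -164722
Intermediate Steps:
(-93964 - 113563) - 1*(-42805) = -207527 + 42805 = -164722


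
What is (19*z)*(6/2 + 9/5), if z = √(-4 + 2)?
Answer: 456*I*√2/5 ≈ 128.98*I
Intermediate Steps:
z = I*√2 (z = √(-2) = I*√2 ≈ 1.4142*I)
(19*z)*(6/2 + 9/5) = (19*(I*√2))*(6/2 + 9/5) = (19*I*√2)*(6*(½) + 9*(⅕)) = (19*I*√2)*(3 + 9/5) = (19*I*√2)*(24/5) = 456*I*√2/5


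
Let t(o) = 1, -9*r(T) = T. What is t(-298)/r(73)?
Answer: -9/73 ≈ -0.12329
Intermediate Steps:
r(T) = -T/9
t(-298)/r(73) = 1/(-1/9*73) = 1/(-73/9) = 1*(-9/73) = -9/73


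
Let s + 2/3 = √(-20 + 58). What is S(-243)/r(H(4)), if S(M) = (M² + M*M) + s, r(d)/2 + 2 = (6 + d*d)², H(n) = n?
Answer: 88573/723 + √38/964 ≈ 122.51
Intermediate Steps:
s = -⅔ + √38 (s = -⅔ + √(-20 + 58) = -⅔ + √38 ≈ 5.4977)
r(d) = -4 + 2*(6 + d²)² (r(d) = -4 + 2*(6 + d*d)² = -4 + 2*(6 + d²)²)
S(M) = -⅔ + √38 + 2*M² (S(M) = (M² + M*M) + (-⅔ + √38) = (M² + M²) + (-⅔ + √38) = 2*M² + (-⅔ + √38) = -⅔ + √38 + 2*M²)
S(-243)/r(H(4)) = (-⅔ + √38 + 2*(-243)²)/(-4 + 2*(6 + 4²)²) = (-⅔ + √38 + 2*59049)/(-4 + 2*(6 + 16)²) = (-⅔ + √38 + 118098)/(-4 + 2*22²) = (354292/3 + √38)/(-4 + 2*484) = (354292/3 + √38)/(-4 + 968) = (354292/3 + √38)/964 = (354292/3 + √38)*(1/964) = 88573/723 + √38/964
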